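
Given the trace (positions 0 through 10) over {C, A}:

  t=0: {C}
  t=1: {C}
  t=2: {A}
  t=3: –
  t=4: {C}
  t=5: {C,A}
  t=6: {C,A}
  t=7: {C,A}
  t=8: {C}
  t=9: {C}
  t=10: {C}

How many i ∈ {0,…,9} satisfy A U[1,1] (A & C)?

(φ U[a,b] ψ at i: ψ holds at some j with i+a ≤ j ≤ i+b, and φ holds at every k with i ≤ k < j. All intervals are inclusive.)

Evaluate at each i in [0,9]:
  i=0: ✗ (no rhs in [1,1])
  i=1: ✗ (no rhs in [2,2])
  i=2: ✗ (no rhs in [3,3])
  i=3: ✗ (no rhs in [4,4])
  i=4: ✗ (lhs fails at k=4 before rhs at j=5)
  i=5: ✓ (rhs at j=6; lhs holds on [5,5])
  i=6: ✓ (rhs at j=7; lhs holds on [6,6])
  i=7: ✗ (no rhs in [8,8])
  i=8: ✗ (no rhs in [9,9])
  i=9: ✗ (no rhs in [10,10])
Positions where it holds: {5, 6} → 2.

2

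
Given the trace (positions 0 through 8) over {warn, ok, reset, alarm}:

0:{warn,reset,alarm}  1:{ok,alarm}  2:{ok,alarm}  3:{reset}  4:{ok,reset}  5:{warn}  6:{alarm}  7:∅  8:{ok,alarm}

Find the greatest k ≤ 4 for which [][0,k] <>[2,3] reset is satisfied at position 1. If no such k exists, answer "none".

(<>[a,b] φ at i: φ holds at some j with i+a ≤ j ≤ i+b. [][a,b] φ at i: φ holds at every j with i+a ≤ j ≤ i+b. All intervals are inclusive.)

<>[2,3] reset must hold from j=1 onward; find where it first fails.
  j=1: holds
  j=2: holds
  j=3: fails
Holds on [1,2], so largest k = 1.

1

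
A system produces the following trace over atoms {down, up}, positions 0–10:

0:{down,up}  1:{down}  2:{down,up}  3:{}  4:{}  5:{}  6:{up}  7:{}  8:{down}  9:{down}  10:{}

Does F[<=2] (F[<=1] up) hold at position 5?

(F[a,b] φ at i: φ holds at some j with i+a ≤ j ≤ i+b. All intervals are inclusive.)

True

Check F[<=1] up at each j in [5,7]:
  j=5: holds (witness at 6)
  j=6: holds (witness at 6)
  j=7: fails (none in [7,8])
Found at j=5 → formula holds.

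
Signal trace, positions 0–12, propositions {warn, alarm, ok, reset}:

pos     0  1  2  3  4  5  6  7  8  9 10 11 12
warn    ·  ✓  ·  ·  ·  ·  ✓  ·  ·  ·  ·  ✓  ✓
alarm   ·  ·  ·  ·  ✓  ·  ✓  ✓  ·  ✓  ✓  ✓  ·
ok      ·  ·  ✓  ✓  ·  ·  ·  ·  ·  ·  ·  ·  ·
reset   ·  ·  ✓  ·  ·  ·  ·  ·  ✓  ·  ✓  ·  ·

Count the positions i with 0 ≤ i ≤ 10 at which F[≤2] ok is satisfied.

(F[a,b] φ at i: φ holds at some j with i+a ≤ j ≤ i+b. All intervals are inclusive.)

Evaluate at each i in [0,10]:
  i=0: ✓ (witness j=2)
  i=1: ✓ (witness j=2)
  i=2: ✓ (witness j=2)
  i=3: ✓ (witness j=3)
  i=4: ✗ (none in [4,6])
  i=5: ✗ (none in [5,7])
  i=6: ✗ (none in [6,8])
  i=7: ✗ (none in [7,9])
  i=8: ✗ (none in [8,10])
  i=9: ✗ (none in [9,11])
  i=10: ✗ (none in [10,12])
Positions where it holds: {0, 1, 2, 3} → 4.

4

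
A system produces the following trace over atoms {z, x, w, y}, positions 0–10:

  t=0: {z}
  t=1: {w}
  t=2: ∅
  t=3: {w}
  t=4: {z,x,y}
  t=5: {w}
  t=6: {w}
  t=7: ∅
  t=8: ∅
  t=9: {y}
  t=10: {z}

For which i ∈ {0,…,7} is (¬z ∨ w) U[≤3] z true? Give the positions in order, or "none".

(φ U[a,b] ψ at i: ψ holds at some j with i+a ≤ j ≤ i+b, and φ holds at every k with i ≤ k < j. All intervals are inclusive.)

0, 1, 2, 3, 4, 7

Evaluate at each i in [0,7]:
  i=0: ✓ (rhs at j=0)
  i=1: ✓ (rhs at j=4; lhs holds on [1,3])
  i=2: ✓ (rhs at j=4; lhs holds on [2,3])
  i=3: ✓ (rhs at j=4; lhs holds on [3,3])
  i=4: ✓ (rhs at j=4)
  i=5: ✗ (no rhs in [5,8])
  i=6: ✗ (no rhs in [6,9])
  i=7: ✓ (rhs at j=10; lhs holds on [7,9])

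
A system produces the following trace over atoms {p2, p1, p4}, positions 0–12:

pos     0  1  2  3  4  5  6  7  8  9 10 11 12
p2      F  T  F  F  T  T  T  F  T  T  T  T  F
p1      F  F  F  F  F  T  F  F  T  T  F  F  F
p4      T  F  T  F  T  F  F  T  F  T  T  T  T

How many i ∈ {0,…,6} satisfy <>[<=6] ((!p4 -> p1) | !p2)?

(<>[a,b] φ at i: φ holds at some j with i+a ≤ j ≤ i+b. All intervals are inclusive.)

7

Evaluate at each i in [0,6]:
  i=0: ✓ (witness j=0)
  i=1: ✓ (witness j=2)
  i=2: ✓ (witness j=2)
  i=3: ✓ (witness j=3)
  i=4: ✓ (witness j=4)
  i=5: ✓ (witness j=5)
  i=6: ✓ (witness j=7)
Positions where it holds: {0, 1, 2, 3, 4, 5, 6} → 7.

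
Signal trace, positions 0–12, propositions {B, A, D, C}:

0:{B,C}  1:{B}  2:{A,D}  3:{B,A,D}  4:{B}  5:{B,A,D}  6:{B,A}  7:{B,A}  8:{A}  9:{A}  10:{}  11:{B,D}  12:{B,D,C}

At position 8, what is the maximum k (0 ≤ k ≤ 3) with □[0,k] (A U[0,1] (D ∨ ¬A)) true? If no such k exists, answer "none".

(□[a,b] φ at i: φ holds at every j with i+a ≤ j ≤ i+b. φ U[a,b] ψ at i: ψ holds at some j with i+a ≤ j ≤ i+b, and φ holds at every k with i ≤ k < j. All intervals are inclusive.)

none

(A U[0,1] (D ∨ ¬A)) must hold from j=8 onward; find where it first fails.
  j=8: fails → no k works.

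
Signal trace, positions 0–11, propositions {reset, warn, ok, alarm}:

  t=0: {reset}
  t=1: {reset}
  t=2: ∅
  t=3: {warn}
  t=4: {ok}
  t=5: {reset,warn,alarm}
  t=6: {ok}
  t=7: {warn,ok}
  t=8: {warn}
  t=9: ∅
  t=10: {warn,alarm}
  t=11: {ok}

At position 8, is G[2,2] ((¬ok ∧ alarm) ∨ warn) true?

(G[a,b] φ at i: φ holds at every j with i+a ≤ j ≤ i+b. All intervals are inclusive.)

Check ((¬ok ∧ alarm) ∨ warn) at every j in [10,10]:
  j=10: true
All positions satisfy it → formula holds.

True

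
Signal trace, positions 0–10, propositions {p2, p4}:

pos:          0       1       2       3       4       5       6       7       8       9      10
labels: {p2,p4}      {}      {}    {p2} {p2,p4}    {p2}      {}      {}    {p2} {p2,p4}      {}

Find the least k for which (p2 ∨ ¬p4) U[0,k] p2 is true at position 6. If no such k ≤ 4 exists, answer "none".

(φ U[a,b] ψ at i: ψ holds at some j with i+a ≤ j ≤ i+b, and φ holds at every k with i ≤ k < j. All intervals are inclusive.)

2

Need earliest j ≥ 6 with p2, and (p2 ∨ ¬p4) at every k in [6,j-1].
  j=6: rhs fails.
  j=7: rhs fails.
  j=8: rhs holds; lhs holds on [6,7]. k = 2.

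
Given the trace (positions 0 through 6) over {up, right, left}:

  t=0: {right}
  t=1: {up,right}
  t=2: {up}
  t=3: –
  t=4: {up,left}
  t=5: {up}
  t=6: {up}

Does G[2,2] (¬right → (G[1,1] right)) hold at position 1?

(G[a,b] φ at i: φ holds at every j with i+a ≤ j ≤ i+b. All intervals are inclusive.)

Does not hold

Check (¬right → (G[1,1] right)) at every j in [3,3]:
  j=3: antecedent true; consequent fails at 4 → ✗
Fails at j=3 → formula fails.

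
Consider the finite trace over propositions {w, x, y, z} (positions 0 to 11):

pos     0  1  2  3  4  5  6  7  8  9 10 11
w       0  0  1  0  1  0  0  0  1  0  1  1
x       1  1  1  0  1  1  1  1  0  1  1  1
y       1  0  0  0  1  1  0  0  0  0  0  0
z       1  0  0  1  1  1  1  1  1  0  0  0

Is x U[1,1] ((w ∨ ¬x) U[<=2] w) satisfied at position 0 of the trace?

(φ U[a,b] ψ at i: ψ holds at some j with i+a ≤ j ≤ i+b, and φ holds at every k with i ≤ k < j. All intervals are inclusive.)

Does not hold

Need some j in [1,1] with ((w ∨ ¬x) U[<=2] w), and x at every k in [0,j-1].
  j=1: ((w ∨ ¬x) U[<=2] w) — fails.
No j in the window works → until fails.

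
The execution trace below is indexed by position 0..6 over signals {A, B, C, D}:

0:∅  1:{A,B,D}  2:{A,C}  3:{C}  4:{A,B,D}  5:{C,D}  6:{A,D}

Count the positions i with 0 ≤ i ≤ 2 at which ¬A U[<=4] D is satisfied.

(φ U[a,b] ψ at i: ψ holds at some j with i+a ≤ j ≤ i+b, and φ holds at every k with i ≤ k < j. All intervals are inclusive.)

2

Evaluate at each i in [0,2]:
  i=0: ✓ (rhs at j=1; lhs holds on [0,0])
  i=1: ✓ (rhs at j=1)
  i=2: ✗ (lhs fails at k=2 before rhs at j=4)
Positions where it holds: {0, 1} → 2.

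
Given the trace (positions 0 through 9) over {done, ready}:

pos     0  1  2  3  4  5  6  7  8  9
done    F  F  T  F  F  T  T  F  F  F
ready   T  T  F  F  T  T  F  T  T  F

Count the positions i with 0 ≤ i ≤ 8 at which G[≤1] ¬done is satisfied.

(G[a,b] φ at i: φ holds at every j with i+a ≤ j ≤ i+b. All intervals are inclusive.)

Evaluate at each i in [0,8]:
  i=0: ✓ (all of [0,1])
  i=1: ✗ (fails at j=2)
  i=2: ✗ (fails at j=2)
  i=3: ✓ (all of [3,4])
  i=4: ✗ (fails at j=5)
  i=5: ✗ (fails at j=5)
  i=6: ✗ (fails at j=6)
  i=7: ✓ (all of [7,8])
  i=8: ✓ (all of [8,9])
Positions where it holds: {0, 3, 7, 8} → 4.

4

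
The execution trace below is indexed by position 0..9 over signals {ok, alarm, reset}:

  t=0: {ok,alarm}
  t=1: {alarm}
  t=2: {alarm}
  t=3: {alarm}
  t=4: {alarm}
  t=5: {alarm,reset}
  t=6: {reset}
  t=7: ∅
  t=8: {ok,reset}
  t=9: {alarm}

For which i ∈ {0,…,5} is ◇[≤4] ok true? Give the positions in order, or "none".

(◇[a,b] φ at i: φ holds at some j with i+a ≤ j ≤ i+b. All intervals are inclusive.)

Evaluate at each i in [0,5]:
  i=0: ✓ (witness j=0)
  i=1: ✗ (none in [1,5])
  i=2: ✗ (none in [2,6])
  i=3: ✗ (none in [3,7])
  i=4: ✓ (witness j=8)
  i=5: ✓ (witness j=8)

0, 4, 5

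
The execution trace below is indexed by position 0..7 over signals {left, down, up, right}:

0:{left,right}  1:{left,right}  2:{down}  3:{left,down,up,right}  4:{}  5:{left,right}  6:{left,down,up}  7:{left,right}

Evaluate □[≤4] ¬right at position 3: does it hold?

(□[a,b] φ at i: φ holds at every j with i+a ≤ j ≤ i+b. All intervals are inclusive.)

Check ¬right at every j in [3,7]:
  j=3: false
  j=4: true
  j=5: false
  j=6: true
  j=7: false
Fails at j=3 → formula fails.

No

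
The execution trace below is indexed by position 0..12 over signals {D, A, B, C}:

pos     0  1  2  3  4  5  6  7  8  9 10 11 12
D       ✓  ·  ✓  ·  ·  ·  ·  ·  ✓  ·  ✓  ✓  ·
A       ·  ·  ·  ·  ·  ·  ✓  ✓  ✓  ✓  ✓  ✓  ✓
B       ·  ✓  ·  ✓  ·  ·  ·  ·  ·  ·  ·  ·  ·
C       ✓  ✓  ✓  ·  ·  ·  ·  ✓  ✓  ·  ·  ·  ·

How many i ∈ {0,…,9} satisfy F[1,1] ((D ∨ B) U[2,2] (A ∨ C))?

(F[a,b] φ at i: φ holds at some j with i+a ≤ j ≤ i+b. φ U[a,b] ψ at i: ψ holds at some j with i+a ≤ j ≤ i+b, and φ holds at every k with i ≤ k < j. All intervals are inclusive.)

1

Evaluate at each i in [0,9]:
  i=0: ✗ (none in [1,1])
  i=1: ✗ (none in [2,2])
  i=2: ✗ (none in [3,3])
  i=3: ✗ (none in [4,4])
  i=4: ✗ (none in [5,5])
  i=5: ✗ (none in [6,6])
  i=6: ✗ (none in [7,7])
  i=7: ✗ (none in [8,8])
  i=8: ✗ (none in [9,9])
  i=9: ✓ (witness j=10)
Positions where it holds: {9} → 1.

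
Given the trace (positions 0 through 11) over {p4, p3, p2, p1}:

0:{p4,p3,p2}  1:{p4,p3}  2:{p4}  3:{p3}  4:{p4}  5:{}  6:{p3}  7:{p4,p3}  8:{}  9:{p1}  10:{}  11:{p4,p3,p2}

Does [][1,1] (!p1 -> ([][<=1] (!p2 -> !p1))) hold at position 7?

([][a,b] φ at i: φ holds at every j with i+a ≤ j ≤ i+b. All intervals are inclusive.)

Check (!p1 -> ([][<=1] (!p2 -> !p1))) at every j in [8,8]:
  j=8: antecedent true; consequent fails at 9 → ✗
Fails at j=8 → formula fails.

Does not hold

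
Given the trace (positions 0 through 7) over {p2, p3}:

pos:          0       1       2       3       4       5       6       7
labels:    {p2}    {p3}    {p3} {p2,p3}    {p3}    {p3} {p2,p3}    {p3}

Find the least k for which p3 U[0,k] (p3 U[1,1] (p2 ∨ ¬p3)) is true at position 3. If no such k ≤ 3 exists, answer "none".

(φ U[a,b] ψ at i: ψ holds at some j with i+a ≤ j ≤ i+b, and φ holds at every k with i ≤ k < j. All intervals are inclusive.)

2

Need earliest j ≥ 3 with (p3 U[1,1] (p2 ∨ ¬p3)), and p3 at every k in [3,j-1].
  j=3: rhs fails.
  j=4: rhs fails.
  j=5: rhs holds; lhs holds on [3,4]. k = 2.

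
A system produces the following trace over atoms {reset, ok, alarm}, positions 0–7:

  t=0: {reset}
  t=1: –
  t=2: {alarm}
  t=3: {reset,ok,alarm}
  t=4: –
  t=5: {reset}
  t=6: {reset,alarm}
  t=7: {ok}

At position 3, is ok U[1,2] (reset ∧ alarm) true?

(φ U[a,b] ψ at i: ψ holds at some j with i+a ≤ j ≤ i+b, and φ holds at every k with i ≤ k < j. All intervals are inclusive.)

Need some j in [4,5] with (reset ∧ alarm), and ok at every k in [3,j-1].
  j=4: (reset ∧ alarm) false.
  j=5: (reset ∧ alarm) false.
No j in the window works → until fails.

False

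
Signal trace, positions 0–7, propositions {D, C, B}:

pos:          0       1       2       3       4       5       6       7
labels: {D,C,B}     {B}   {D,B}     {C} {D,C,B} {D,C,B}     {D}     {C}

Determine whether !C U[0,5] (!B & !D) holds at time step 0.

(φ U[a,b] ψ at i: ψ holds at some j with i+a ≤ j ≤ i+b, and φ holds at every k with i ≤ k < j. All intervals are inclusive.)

Need some j in [0,5] with (!B & !D), and !C at every k in [0,j-1].
  j=0: (!B & !D) false.
  j=1: (!B & !D) false.
  j=2: (!B & !D) false.
  j=3: (!B & !D) holds, but !C fails at k=0 → not this j.
  j=4: (!B & !D) false.
  j=5: (!B & !D) false.
No j in the window works → until fails.

Does not hold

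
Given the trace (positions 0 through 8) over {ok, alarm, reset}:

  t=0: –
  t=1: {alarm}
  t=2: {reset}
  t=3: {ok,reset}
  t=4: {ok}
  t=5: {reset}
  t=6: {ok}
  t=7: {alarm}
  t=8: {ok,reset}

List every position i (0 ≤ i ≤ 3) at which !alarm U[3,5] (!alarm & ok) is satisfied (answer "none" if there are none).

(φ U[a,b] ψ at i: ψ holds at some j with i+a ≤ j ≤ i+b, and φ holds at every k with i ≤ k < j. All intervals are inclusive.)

Evaluate at each i in [0,3]:
  i=0: ✗ (lhs fails at k=1 before rhs at j=3)
  i=1: ✗ (lhs fails at k=1 before rhs at j=4)
  i=2: ✓ (rhs at j=6; lhs holds on [2,5])
  i=3: ✓ (rhs at j=6; lhs holds on [3,5])

2, 3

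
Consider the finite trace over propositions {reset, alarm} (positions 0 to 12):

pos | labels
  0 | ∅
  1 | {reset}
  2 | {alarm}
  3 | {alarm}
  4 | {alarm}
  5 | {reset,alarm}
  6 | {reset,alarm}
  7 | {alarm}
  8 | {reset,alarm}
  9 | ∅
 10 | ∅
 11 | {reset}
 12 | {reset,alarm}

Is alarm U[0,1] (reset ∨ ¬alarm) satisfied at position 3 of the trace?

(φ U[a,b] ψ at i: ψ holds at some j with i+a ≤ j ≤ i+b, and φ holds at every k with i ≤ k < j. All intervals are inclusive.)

Need some j in [3,4] with (reset ∨ ¬alarm), and alarm at every k in [3,j-1].
  j=3: (reset ∨ ¬alarm) false.
  j=4: (reset ∨ ¬alarm) false.
No j in the window works → until fails.

No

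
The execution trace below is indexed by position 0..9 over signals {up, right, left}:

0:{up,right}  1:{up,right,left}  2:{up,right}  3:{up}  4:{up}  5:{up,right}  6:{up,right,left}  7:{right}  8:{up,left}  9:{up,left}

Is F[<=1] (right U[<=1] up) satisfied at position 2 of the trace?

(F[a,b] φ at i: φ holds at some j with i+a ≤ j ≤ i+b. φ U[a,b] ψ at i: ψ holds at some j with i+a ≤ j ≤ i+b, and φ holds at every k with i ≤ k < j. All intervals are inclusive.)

Check (right U[<=1] up) at each j in [2,3]:
  j=2: holds
  j=3: holds
Found at j=2 → formula holds.

Yes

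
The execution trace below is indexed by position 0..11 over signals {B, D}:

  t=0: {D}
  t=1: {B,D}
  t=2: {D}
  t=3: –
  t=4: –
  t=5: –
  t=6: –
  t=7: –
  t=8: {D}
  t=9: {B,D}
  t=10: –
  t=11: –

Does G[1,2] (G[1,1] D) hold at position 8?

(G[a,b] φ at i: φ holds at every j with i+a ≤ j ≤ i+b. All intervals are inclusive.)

No

Check G[1,1] D at every j in [9,10]:
  j=9: fails at 10
  j=10: fails at 11
Fails at j=9 → formula fails.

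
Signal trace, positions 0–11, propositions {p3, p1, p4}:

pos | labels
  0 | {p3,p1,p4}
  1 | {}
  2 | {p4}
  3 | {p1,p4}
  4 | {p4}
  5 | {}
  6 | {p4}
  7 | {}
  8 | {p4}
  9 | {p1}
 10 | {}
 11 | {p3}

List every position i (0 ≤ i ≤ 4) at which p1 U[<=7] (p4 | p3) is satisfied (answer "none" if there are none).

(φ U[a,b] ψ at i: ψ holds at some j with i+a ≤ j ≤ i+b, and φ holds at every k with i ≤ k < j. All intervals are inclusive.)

0, 2, 3, 4

Evaluate at each i in [0,4]:
  i=0: ✓ (rhs at j=0)
  i=1: ✗ (lhs fails at k=1 before rhs at j=2)
  i=2: ✓ (rhs at j=2)
  i=3: ✓ (rhs at j=3)
  i=4: ✓ (rhs at j=4)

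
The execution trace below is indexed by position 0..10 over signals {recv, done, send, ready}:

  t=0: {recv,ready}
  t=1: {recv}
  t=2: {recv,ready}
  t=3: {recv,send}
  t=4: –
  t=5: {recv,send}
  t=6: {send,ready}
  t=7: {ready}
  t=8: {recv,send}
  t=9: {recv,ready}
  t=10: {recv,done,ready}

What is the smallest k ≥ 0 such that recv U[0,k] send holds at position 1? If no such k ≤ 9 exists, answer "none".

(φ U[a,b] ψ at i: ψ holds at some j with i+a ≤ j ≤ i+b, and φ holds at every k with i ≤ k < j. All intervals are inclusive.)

Need earliest j ≥ 1 with send, and recv at every k in [1,j-1].
  j=1: rhs fails.
  j=2: rhs fails.
  j=3: rhs holds; lhs holds on [1,2]. k = 2.

2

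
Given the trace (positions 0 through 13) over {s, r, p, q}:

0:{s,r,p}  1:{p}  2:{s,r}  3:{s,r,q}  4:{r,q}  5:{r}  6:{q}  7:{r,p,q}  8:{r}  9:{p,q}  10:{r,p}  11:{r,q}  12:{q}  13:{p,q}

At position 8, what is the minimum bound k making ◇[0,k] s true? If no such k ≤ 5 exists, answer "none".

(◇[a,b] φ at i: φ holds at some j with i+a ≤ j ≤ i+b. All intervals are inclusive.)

Scan j = 8,9,… for s:
  j=8: fails
  j=9: fails
  j=10: fails
  j=11: fails
  j=12: fails
  j=13: fails
No j in [8,13] satisfies it → none.

none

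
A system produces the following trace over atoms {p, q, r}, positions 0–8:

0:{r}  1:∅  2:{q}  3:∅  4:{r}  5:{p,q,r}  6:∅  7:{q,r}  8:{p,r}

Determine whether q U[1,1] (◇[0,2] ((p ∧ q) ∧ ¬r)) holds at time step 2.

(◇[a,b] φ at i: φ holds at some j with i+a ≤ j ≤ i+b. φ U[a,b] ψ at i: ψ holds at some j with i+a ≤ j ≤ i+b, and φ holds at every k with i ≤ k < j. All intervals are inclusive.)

Need some j in [3,3] with ◇[0,2] ((p ∧ q) ∧ ¬r), and q at every k in [2,j-1].
  j=3: ◇[0,2] ((p ∧ q) ∧ ¬r) — fails (none in [3,5]).
No j in the window works → until fails.

No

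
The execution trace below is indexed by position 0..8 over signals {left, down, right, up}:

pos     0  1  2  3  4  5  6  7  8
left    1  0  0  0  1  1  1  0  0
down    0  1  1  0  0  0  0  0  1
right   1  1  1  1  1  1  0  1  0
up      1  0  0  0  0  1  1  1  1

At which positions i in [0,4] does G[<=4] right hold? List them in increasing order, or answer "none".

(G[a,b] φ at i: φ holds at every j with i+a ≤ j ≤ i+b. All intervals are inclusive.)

0, 1

Evaluate at each i in [0,4]:
  i=0: ✓ (all of [0,4])
  i=1: ✓ (all of [1,5])
  i=2: ✗ (fails at j=6)
  i=3: ✗ (fails at j=6)
  i=4: ✗ (fails at j=6)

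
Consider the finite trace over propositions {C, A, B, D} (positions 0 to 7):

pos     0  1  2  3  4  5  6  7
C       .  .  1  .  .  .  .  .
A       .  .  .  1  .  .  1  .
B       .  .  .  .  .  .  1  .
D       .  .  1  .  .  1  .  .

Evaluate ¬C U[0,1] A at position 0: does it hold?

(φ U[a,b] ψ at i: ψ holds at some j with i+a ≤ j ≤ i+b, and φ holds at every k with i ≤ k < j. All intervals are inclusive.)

Need some j in [0,1] with A, and ¬C at every k in [0,j-1].
  j=0: A false.
  j=1: A false.
No j in the window works → until fails.

False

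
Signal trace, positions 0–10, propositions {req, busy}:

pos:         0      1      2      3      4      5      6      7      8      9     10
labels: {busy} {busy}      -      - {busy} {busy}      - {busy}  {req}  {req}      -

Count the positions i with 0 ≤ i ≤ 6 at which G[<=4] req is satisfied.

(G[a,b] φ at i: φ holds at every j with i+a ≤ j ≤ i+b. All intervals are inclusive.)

0

Evaluate at each i in [0,6]:
  i=0: ✗ (fails at j=0)
  i=1: ✗ (fails at j=1)
  i=2: ✗ (fails at j=2)
  i=3: ✗ (fails at j=3)
  i=4: ✗ (fails at j=4)
  i=5: ✗ (fails at j=5)
  i=6: ✗ (fails at j=6)
Positions where it holds: {} → 0.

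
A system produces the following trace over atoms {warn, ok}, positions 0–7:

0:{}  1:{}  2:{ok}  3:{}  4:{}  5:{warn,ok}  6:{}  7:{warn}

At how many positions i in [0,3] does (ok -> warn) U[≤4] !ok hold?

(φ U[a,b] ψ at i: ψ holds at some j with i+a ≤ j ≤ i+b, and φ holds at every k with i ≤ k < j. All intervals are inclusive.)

3

Evaluate at each i in [0,3]:
  i=0: ✓ (rhs at j=0)
  i=1: ✓ (rhs at j=1)
  i=2: ✗ (lhs fails at k=2 before rhs at j=3)
  i=3: ✓ (rhs at j=3)
Positions where it holds: {0, 1, 3} → 3.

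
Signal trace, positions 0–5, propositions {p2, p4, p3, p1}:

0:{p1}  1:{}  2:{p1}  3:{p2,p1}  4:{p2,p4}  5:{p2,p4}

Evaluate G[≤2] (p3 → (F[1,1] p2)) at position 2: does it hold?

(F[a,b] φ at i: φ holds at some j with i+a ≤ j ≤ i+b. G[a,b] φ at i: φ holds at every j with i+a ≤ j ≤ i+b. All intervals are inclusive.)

Yes

Check (p3 → (F[1,1] p2)) at every j in [2,4]:
  j=2: antecedent false → ✓
  j=3: antecedent false → ✓
  j=4: antecedent false → ✓
All positions satisfy it → formula holds.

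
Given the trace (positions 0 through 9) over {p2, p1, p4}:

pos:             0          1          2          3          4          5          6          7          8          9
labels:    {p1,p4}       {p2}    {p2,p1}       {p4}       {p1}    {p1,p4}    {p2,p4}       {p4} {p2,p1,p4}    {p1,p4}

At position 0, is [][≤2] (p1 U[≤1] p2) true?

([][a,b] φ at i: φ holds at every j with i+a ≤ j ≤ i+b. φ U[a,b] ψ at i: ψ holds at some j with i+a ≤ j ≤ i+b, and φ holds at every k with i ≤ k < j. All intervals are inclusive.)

True

Check (p1 U[≤1] p2) at every j in [0,2]:
  j=0: holds
  j=1: holds
  j=2: holds
All positions satisfy it → formula holds.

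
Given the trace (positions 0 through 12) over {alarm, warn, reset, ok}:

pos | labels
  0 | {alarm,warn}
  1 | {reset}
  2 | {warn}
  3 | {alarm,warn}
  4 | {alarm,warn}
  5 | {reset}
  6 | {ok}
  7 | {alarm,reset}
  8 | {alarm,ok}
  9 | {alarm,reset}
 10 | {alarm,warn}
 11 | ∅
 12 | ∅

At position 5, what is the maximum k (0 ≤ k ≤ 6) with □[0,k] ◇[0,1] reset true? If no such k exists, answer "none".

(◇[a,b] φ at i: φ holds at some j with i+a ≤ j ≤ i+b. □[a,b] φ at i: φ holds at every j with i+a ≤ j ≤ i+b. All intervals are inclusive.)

◇[0,1] reset must hold from j=5 onward; find where it first fails.
  j=5: holds
  j=6: holds
  j=7: holds
  j=8: holds
  j=9: holds
  j=10: fails
Holds on [5,9], so largest k = 4.

4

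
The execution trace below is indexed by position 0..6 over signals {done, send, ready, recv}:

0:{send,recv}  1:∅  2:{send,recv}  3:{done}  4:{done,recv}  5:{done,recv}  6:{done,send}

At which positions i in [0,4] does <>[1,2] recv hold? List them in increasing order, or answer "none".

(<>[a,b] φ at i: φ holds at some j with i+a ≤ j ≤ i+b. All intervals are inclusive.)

0, 1, 2, 3, 4

Evaluate at each i in [0,4]:
  i=0: ✓ (witness j=2)
  i=1: ✓ (witness j=2)
  i=2: ✓ (witness j=4)
  i=3: ✓ (witness j=4)
  i=4: ✓ (witness j=5)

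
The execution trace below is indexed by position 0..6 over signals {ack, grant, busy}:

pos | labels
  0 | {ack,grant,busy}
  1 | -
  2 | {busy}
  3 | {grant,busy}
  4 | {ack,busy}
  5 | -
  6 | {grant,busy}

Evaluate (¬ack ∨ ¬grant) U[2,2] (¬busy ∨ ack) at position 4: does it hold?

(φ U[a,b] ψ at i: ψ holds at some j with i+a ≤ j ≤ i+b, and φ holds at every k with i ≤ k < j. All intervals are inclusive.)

False

Need some j in [6,6] with (¬busy ∨ ack), and (¬ack ∨ ¬grant) at every k in [4,j-1].
  j=6: (¬busy ∨ ack) false.
No j in the window works → until fails.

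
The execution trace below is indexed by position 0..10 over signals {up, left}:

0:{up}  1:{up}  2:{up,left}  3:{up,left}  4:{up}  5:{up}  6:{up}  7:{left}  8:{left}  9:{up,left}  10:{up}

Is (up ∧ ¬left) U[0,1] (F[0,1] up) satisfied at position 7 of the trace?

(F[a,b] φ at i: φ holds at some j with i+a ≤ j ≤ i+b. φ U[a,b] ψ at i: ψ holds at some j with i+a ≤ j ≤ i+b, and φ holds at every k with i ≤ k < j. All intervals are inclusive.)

Need some j in [7,8] with F[0,1] up, and (up ∧ ¬left) at every k in [7,j-1].
  j=7: F[0,1] up — fails (none in [7,8]).
  j=8: F[0,1] up holds, but (up ∧ ¬left) fails at k=7 → not this j.
No j in the window works → until fails.

No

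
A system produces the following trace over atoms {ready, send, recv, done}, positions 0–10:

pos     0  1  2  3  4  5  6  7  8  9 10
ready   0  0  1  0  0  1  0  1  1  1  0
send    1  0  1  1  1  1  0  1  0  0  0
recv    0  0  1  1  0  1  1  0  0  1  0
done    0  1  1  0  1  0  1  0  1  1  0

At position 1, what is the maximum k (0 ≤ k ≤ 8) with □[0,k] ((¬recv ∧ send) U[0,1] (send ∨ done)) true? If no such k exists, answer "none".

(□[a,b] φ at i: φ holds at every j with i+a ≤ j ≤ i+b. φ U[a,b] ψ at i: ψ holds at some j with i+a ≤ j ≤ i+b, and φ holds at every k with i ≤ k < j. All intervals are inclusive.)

((¬recv ∧ send) U[0,1] (send ∨ done)) must hold from j=1 onward; find where it first fails.
  j=1: holds
  j=2: holds
  j=3: holds
  j=4: holds
  j=5: holds
  j=6: holds
  j=7: holds
  j=8: holds
  j=9: holds
Holds through j=9; largest k = 8.

8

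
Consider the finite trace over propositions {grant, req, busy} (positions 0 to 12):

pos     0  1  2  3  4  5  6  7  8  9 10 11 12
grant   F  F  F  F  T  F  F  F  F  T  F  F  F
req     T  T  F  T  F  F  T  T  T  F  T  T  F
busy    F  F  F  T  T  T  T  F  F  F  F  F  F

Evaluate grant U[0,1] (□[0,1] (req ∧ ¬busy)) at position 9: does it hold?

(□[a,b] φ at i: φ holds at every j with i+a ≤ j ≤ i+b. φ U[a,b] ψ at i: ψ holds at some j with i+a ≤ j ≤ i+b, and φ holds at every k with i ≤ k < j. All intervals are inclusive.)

Yes

Need some j in [9,10] with □[0,1] (req ∧ ¬busy), and grant at every k in [9,j-1].
  j=9: □[0,1] (req ∧ ¬busy) — fails at 9.
  j=10: □[0,1] (req ∧ ¬busy) holds; grant holds at every k in [9,9] → satisfied.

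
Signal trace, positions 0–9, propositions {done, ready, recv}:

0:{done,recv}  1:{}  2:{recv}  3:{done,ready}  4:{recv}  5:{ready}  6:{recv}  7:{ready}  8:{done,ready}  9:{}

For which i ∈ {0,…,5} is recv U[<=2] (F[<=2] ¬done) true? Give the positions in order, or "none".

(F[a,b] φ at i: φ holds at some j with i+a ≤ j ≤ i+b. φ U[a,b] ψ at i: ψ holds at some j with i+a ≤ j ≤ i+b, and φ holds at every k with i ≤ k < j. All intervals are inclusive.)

Evaluate at each i in [0,5]:
  i=0: ✓ (rhs at j=0)
  i=1: ✓ (rhs at j=1)
  i=2: ✓ (rhs at j=2)
  i=3: ✓ (rhs at j=3)
  i=4: ✓ (rhs at j=4)
  i=5: ✓ (rhs at j=5)

0, 1, 2, 3, 4, 5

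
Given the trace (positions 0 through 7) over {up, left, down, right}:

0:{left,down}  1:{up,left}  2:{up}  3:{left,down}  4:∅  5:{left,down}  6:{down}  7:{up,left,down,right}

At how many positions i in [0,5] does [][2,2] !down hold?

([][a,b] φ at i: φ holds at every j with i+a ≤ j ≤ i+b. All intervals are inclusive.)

Evaluate at each i in [0,5]:
  i=0: ✓ (all of [2,2])
  i=1: ✗ (fails at j=3)
  i=2: ✓ (all of [4,4])
  i=3: ✗ (fails at j=5)
  i=4: ✗ (fails at j=6)
  i=5: ✗ (fails at j=7)
Positions where it holds: {0, 2} → 2.

2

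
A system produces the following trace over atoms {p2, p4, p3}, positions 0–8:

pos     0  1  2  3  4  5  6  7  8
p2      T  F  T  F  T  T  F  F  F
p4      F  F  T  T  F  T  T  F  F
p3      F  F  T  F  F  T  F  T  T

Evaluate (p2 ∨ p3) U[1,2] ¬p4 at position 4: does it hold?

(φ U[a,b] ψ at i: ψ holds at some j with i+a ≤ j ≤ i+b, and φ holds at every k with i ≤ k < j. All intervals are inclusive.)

Need some j in [5,6] with ¬p4, and (p2 ∨ p3) at every k in [4,j-1].
  j=5: ¬p4 false.
  j=6: ¬p4 false.
No j in the window works → until fails.

Does not hold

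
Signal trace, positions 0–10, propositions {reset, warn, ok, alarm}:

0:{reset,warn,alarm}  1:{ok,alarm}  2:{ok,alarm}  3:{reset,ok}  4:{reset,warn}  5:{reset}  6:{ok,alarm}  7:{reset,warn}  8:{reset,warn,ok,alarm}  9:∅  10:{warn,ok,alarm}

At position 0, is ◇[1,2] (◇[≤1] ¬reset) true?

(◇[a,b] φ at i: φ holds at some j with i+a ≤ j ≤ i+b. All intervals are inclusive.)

Check ◇[≤1] ¬reset at each j in [1,2]:
  j=1: holds (witness at 1)
  j=2: holds (witness at 2)
Found at j=1 → formula holds.

Yes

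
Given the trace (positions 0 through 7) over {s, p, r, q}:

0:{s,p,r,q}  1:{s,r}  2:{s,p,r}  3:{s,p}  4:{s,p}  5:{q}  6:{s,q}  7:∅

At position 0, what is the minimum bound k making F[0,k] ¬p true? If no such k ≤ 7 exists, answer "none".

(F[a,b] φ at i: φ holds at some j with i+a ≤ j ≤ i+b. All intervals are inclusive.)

1

Scan j = 0,1,… for ¬p:
  j=0: fails
  j=1: holds
First hit at j=1, so smallest k = 1-0 = 1.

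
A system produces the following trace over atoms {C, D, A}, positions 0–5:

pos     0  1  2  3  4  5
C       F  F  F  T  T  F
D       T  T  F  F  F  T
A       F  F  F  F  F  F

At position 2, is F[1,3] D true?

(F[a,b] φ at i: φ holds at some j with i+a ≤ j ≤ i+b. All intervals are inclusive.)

Check D at each j in [3,5]:
  j=3: false
  j=4: false
  j=5: true
Found at j=5 → formula holds.

Holds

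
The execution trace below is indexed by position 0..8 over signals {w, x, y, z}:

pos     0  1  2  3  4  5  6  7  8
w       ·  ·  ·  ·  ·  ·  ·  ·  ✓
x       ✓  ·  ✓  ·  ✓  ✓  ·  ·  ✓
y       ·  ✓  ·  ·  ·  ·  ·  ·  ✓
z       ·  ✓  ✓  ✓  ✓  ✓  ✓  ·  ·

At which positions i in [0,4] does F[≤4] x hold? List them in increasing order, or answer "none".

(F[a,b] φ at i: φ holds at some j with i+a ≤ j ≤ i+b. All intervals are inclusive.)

Evaluate at each i in [0,4]:
  i=0: ✓ (witness j=0)
  i=1: ✓ (witness j=2)
  i=2: ✓ (witness j=2)
  i=3: ✓ (witness j=4)
  i=4: ✓ (witness j=4)

0, 1, 2, 3, 4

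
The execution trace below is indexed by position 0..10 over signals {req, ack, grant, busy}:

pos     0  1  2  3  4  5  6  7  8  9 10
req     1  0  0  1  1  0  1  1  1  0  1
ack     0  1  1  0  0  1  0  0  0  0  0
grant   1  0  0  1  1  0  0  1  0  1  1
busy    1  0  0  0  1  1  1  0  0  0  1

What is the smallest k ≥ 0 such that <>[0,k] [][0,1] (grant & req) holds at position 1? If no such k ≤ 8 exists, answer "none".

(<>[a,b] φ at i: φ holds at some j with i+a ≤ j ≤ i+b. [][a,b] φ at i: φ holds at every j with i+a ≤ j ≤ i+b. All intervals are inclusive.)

2

Scan j = 1,2,… for [][0,1] (grant & req):
  j=1: fails
  j=2: fails
  j=3: holds
First hit at j=3, so smallest k = 3-1 = 2.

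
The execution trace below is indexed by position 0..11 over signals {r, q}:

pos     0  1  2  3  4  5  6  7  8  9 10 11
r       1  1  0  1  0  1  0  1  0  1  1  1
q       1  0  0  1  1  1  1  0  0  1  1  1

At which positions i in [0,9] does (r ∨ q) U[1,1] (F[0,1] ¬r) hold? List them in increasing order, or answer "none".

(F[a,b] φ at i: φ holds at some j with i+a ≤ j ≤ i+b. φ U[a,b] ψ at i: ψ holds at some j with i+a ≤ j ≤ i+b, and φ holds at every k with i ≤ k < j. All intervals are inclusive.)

Evaluate at each i in [0,9]:
  i=0: ✓ (rhs at j=1; lhs holds on [0,0])
  i=1: ✓ (rhs at j=2; lhs holds on [1,1])
  i=2: ✗ (lhs fails at k=2 before rhs at j=3)
  i=3: ✓ (rhs at j=4; lhs holds on [3,3])
  i=4: ✓ (rhs at j=5; lhs holds on [4,4])
  i=5: ✓ (rhs at j=6; lhs holds on [5,5])
  i=6: ✓ (rhs at j=7; lhs holds on [6,6])
  i=7: ✓ (rhs at j=8; lhs holds on [7,7])
  i=8: ✗ (no rhs in [9,9])
  i=9: ✗ (no rhs in [10,10])

0, 1, 3, 4, 5, 6, 7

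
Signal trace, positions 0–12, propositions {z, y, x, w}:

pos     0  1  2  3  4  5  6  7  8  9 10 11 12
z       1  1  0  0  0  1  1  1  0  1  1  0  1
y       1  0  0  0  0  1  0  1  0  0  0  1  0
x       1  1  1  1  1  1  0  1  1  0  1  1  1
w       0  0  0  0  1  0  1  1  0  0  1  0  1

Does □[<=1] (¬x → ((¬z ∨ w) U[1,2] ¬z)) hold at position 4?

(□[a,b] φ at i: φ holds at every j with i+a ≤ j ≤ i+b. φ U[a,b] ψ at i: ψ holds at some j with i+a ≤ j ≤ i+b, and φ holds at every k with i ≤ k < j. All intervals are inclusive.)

Check (¬x → ((¬z ∨ w) U[1,2] ¬z)) at every j in [4,5]:
  j=4: antecedent false → ✓
  j=5: antecedent false → ✓
All positions satisfy it → formula holds.

True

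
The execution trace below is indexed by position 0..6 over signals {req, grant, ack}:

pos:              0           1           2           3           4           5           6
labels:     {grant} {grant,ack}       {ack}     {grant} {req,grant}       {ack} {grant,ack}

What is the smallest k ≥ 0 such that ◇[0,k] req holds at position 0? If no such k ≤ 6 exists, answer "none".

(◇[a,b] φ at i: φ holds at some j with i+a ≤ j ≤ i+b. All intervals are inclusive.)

Scan j = 0,1,… for req:
  j=0: fails
  j=1: fails
  j=2: fails
  j=3: fails
  j=4: holds
First hit at j=4, so smallest k = 4-0 = 4.

4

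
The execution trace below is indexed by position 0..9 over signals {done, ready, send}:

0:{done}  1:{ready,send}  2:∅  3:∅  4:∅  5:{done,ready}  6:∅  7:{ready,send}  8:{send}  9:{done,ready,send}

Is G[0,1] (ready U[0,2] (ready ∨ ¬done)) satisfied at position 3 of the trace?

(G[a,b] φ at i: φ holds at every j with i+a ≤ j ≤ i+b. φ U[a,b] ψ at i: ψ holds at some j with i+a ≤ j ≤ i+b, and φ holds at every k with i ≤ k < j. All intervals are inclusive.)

Holds

Check (ready U[0,2] (ready ∨ ¬done)) at every j in [3,4]:
  j=3: holds
  j=4: holds
All positions satisfy it → formula holds.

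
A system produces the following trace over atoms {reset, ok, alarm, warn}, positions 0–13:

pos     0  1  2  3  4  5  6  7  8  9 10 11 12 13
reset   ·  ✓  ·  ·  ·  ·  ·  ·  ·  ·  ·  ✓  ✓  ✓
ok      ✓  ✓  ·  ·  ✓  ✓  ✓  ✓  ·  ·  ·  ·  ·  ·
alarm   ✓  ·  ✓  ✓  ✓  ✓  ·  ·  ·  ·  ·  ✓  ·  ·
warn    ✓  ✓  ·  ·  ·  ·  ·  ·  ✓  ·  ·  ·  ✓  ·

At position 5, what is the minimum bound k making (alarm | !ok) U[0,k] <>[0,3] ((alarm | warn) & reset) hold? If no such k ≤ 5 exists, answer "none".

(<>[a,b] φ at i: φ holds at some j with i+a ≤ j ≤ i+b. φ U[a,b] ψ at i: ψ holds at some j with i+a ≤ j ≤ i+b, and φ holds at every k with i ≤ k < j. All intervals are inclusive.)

Need earliest j ≥ 5 with <>[0,3] ((alarm | warn) & reset), and (alarm | !ok) at every k in [5,j-1].
  j=5: rhs fails.
  j=6: rhs fails.
  j=7: rhs fails.
  j=8: rhs holds but lhs fails at k=6.
  j=9: rhs holds but lhs fails at k=6.
  j=10: rhs holds but lhs fails at k=6.
No witness within the range → none.

none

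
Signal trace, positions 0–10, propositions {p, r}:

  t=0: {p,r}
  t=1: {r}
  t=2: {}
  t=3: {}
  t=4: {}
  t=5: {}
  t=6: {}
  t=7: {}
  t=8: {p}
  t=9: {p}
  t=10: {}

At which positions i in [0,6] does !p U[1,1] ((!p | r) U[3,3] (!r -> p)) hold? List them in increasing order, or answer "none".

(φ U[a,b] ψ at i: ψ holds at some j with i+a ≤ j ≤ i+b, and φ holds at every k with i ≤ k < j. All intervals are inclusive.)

Evaluate at each i in [0,6]:
  i=0: ✗ (no rhs in [1,1])
  i=1: ✗ (no rhs in [2,2])
  i=2: ✗ (no rhs in [3,3])
  i=3: ✗ (no rhs in [4,4])
  i=4: ✓ (rhs at j=5; lhs holds on [4,4])
  i=5: ✗ (no rhs in [6,6])
  i=6: ✗ (no rhs in [7,7])

4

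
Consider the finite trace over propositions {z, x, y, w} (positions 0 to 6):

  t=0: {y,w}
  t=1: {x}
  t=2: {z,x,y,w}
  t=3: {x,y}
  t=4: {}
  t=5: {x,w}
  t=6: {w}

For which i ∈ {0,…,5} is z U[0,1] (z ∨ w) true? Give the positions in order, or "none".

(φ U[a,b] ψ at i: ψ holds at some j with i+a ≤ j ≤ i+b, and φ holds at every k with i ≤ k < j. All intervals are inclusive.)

0, 2, 5

Evaluate at each i in [0,5]:
  i=0: ✓ (rhs at j=0)
  i=1: ✗ (lhs fails at k=1 before rhs at j=2)
  i=2: ✓ (rhs at j=2)
  i=3: ✗ (no rhs in [3,4])
  i=4: ✗ (lhs fails at k=4 before rhs at j=5)
  i=5: ✓ (rhs at j=5)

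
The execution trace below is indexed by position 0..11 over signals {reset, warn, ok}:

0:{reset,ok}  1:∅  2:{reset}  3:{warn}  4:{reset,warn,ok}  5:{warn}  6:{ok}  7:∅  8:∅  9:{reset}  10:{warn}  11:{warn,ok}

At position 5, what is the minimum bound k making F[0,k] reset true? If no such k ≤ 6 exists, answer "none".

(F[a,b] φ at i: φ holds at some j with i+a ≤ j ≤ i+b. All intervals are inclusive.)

4

Scan j = 5,6,… for reset:
  j=5: fails
  j=6: fails
  j=7: fails
  j=8: fails
  j=9: holds
First hit at j=9, so smallest k = 9-5 = 4.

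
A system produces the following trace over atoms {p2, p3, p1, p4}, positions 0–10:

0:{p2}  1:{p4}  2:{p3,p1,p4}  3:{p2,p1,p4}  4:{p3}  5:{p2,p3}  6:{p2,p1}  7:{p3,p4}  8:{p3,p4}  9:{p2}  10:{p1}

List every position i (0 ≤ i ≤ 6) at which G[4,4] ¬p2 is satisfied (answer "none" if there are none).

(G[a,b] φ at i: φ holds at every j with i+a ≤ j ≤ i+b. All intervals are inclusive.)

0, 3, 4, 6

Evaluate at each i in [0,6]:
  i=0: ✓ (all of [4,4])
  i=1: ✗ (fails at j=5)
  i=2: ✗ (fails at j=6)
  i=3: ✓ (all of [7,7])
  i=4: ✓ (all of [8,8])
  i=5: ✗ (fails at j=9)
  i=6: ✓ (all of [10,10])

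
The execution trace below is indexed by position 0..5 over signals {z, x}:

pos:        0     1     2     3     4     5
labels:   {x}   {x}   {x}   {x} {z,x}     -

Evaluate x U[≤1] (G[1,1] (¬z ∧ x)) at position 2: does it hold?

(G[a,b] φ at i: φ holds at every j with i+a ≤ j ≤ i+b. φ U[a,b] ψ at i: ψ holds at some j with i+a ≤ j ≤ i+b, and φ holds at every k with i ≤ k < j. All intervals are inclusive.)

Yes

Need some j in [2,3] with G[1,1] (¬z ∧ x), and x at every k in [2,j-1].
  j=2: G[1,1] (¬z ∧ x) holds; no prefix to check → satisfied.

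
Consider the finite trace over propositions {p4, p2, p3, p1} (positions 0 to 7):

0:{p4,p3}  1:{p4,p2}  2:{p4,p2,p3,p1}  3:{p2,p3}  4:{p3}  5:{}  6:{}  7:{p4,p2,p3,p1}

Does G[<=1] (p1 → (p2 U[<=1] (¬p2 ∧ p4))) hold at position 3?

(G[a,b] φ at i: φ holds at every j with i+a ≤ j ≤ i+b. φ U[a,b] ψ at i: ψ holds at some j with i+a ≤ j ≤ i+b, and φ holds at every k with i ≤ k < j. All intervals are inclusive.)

Yes

Check (p1 → (p2 U[<=1] (¬p2 ∧ p4))) at every j in [3,4]:
  j=3: antecedent false → ✓
  j=4: antecedent false → ✓
All positions satisfy it → formula holds.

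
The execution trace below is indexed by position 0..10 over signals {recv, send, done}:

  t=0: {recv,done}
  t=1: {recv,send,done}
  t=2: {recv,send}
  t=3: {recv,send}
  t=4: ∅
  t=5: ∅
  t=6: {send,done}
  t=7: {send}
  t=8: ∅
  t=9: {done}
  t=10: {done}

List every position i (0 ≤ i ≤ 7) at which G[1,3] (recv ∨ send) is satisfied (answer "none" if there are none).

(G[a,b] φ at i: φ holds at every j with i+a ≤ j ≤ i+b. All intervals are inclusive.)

0

Evaluate at each i in [0,7]:
  i=0: ✓ (all of [1,3])
  i=1: ✗ (fails at j=4)
  i=2: ✗ (fails at j=4)
  i=3: ✗ (fails at j=4)
  i=4: ✗ (fails at j=5)
  i=5: ✗ (fails at j=8)
  i=6: ✗ (fails at j=8)
  i=7: ✗ (fails at j=8)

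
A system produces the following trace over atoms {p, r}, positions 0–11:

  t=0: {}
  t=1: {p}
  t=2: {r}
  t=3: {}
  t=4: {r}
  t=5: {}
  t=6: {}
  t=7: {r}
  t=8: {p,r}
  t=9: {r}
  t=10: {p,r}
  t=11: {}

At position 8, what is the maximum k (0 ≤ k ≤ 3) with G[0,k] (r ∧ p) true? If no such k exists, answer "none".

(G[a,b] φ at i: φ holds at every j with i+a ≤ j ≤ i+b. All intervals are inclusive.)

0

(r ∧ p) must hold from j=8 onward; find where it first fails.
  j=8: holds
  j=9: fails
Holds on [8,8], so largest k = 0.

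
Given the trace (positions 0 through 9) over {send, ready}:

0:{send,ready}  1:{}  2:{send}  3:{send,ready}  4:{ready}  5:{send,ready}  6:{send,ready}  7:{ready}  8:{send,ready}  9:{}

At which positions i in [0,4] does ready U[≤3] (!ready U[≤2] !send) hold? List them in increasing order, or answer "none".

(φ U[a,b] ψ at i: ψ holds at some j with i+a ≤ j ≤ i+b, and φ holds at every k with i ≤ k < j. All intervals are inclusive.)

0, 1, 3, 4

Evaluate at each i in [0,4]:
  i=0: ✓ (rhs at j=1; lhs holds on [0,0])
  i=1: ✓ (rhs at j=1)
  i=2: ✗ (lhs fails at k=2 before rhs at j=4)
  i=3: ✓ (rhs at j=4; lhs holds on [3,3])
  i=4: ✓ (rhs at j=4)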